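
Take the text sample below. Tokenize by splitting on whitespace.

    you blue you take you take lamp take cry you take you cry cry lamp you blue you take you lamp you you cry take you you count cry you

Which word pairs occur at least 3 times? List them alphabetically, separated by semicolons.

take you; you take

Bigram counts meeting the condition (at least 3 times):
  take you: 4
  you take: 4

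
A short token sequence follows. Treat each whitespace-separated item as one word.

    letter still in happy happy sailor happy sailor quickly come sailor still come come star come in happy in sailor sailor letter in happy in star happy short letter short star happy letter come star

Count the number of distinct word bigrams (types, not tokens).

35 tokens → 34 bigram windows in total.
Repeated bigrams (each contributes count−1 duplicates):
  in happy: 3
  come star: 2
  happy in: 2
  happy sailor: 2
  star happy: 2
6 duplicate windows → 34 − 6 = 28 distinct.

28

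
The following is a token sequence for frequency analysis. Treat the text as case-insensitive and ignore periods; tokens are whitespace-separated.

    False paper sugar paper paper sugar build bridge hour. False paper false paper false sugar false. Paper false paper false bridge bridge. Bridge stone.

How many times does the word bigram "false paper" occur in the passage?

5

Scanning the 23 overlapping bigram windows for "false paper":
  position 1–2: false paper
  position 10–11: false paper
  position 12–13: false paper
  position 16–17: false paper
  position 18–19: false paper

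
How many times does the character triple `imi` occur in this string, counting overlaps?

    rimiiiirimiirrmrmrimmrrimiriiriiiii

Sliding a length-3 window over the 35 characters (33 positions):
  position 2–4: imi
  position 9–11: imi
  position 24–26: imi

3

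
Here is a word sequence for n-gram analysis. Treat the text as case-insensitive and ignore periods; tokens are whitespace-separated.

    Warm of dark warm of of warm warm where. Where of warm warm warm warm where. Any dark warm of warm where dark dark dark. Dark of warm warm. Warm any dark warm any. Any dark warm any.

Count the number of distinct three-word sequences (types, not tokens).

38 tokens → 36 trigram windows in total.
Repeated trigrams (each contributes count−1 duplicates):
  any dark warm: 3
  of warm warm: 3
  warm warm warm: 3
  dark dark dark: 2
  dark warm any: 2
  dark warm of: 2
  warm warm where: 2
10 duplicate windows → 36 − 10 = 26 distinct.

26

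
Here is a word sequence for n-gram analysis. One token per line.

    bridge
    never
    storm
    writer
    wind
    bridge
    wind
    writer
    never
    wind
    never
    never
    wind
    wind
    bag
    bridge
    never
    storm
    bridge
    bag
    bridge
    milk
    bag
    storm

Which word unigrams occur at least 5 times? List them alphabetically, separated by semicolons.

Unigram counts meeting the condition (at least 5 times):
  bridge: 5
  never: 5
  wind: 5

bridge; never; wind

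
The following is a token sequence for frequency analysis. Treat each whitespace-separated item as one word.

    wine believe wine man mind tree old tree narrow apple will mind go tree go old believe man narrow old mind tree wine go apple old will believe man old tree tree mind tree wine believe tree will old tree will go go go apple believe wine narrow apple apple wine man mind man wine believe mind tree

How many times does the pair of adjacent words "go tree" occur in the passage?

1

Scanning the 57 overlapping bigram windows for "go tree":
  position 13–14: go tree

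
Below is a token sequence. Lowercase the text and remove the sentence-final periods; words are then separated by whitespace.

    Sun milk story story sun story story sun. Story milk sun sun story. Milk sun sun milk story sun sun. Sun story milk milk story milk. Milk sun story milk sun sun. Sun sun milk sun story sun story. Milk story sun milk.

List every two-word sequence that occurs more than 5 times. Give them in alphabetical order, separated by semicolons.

Bigram counts meeting the condition (more than 5 times):
  story milk: 6
  sun story: 7
  sun sun: 7

story milk; sun story; sun sun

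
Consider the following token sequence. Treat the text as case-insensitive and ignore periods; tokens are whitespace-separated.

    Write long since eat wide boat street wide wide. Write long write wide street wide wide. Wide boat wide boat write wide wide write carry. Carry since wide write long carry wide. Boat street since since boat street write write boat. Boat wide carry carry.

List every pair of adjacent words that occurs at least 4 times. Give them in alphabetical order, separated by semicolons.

Bigram counts meeting the condition (at least 4 times):
  wide boat: 4
  wide wide: 4

wide boat; wide wide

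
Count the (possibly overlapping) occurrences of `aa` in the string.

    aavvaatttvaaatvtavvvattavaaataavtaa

8

Sliding a length-2 window over the 35 characters (34 positions):
  position 1–2: aa
  position 5–6: aa
  position 11–12: aa
  position 12–13: aa
  position 26–27: aa
  position 27–28: aa
  position 30–31: aa
  position 34–35: aa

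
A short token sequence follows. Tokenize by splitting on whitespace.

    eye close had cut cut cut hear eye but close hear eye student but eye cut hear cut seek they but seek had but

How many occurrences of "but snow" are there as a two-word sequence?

Scanning the 23 overlapping bigram windows for "but snow":
  (none found)

0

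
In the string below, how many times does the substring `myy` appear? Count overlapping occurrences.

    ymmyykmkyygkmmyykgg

2

Sliding a length-3 window over the 19 characters (17 positions):
  position 3–5: myy
  position 14–16: myy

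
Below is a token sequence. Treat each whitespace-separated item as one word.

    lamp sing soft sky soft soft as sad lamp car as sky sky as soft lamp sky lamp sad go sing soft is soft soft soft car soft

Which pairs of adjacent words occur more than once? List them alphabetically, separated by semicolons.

Bigram counts meeting the condition (more than once):
  sing soft: 2
  soft soft: 3

sing soft; soft soft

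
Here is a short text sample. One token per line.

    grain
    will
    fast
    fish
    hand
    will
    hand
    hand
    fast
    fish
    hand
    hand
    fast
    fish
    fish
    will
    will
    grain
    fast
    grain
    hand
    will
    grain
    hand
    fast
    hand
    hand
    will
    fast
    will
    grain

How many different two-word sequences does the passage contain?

31 tokens → 30 bigram windows in total.
Repeated bigrams (each contributes count−1 duplicates):
  fast fish: 3
  hand fast: 3
  hand hand: 3
  hand will: 3
  will grain: 3
  fish hand: 2
  grain hand: 2
  will fast: 2
13 duplicate windows → 30 − 13 = 17 distinct.

17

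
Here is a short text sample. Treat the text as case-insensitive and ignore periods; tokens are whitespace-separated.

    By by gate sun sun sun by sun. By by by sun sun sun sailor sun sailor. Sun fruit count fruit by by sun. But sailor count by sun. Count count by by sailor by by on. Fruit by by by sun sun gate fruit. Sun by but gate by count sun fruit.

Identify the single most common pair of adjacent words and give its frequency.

"by by", 8 times

Bigram frequencies (highest first):
  by by: 8
  sun sun: 5
  by sun: 5
  sun by: 3
  sun sailor: 2
  sailor sun: 2
  … (24 more, each ≤ 2)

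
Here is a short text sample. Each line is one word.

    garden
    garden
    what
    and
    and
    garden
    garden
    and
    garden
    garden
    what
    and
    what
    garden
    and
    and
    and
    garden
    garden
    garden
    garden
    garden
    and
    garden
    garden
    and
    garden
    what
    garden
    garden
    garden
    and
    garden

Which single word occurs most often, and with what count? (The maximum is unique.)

"garden", 19 times

Unigram frequencies (highest first):
  garden: 19
  and: 10
  what: 4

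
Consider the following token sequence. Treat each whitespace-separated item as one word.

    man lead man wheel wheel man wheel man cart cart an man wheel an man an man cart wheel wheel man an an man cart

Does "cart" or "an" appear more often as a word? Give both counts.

"cart": 4 occurrences
"an": 5 occurrences

"an" (5 vs 4)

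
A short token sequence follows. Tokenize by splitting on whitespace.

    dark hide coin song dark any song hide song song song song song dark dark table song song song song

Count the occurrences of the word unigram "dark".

4

Scanning the 20 tokens for "dark":
  position 1: dark
  position 5: dark
  position 14: dark
  position 15: dark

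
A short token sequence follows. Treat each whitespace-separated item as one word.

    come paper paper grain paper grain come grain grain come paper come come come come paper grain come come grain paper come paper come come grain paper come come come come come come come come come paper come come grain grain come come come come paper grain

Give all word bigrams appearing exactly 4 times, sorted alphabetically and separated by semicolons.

Bigram counts meeting the condition (exactly 4 times):
  come grain: 4
  grain come: 4
  paper grain: 4

come grain; grain come; paper grain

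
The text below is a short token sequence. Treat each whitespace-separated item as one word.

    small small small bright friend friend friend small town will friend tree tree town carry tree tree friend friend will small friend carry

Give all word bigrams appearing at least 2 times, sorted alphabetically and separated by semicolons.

friend friend; small small; tree tree

Bigram counts meeting the condition (at least 2 times):
  friend friend: 3
  small small: 2
  tree tree: 2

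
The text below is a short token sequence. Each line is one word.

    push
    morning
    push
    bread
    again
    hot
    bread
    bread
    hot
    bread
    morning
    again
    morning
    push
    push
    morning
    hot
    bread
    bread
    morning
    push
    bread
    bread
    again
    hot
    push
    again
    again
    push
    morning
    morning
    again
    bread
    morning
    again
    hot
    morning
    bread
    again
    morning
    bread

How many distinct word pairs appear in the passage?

21

41 tokens → 40 bigram windows in total.
Repeated bigrams (each contributes count−1 duplicates):
  again hot: 3
  bread again: 3
  bread bread: 3
  bread morning: 3
  hot bread: 3
  morning again: 3
  morning push: 3
  push morning: 3
  … (3 more repeated)
19 duplicate windows → 40 − 19 = 21 distinct.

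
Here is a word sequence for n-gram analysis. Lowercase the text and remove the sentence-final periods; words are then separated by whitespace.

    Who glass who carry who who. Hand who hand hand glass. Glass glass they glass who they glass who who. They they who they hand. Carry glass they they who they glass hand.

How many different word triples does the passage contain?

27

33 tokens → 31 trigram windows in total.
Repeated trigrams (each contributes count−1 duplicates):
  they glass who: 2
  they they who: 2
  they who they: 2
  who they glass: 2
4 duplicate windows → 31 − 4 = 27 distinct.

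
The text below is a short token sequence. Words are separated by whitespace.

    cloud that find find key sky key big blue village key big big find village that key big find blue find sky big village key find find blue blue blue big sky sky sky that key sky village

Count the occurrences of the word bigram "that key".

Scanning the 37 overlapping bigram windows for "that key":
  position 16–17: that key
  position 35–36: that key

2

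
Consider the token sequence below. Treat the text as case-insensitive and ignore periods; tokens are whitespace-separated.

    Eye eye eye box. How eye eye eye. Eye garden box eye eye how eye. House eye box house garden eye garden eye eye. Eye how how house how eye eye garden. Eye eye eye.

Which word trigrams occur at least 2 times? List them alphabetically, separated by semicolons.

eye eye eye; eye eye garden; eye eye how; eye garden eye; garden eye eye; how eye eye

Trigram counts meeting the condition (at least 2 times):
  eye eye eye: 5
  eye eye garden: 2
  eye eye how: 2
  eye garden eye: 2
  garden eye eye: 2
  how eye eye: 2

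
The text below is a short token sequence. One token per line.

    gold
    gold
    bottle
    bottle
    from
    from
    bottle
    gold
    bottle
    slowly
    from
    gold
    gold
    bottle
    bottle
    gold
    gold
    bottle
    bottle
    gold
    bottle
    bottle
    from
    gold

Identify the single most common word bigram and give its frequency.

"gold bottle", 5 times

Bigram frequencies (highest first):
  gold bottle: 5
  bottle bottle: 4
  gold gold: 3
  bottle gold: 3
  bottle from: 2
  from gold: 2
  … (4 more, each ≤ 1)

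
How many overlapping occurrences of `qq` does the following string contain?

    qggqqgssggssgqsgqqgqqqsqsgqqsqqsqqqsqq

9

Sliding a length-2 window over the 38 characters (37 positions):
  position 4–5: qq
  position 17–18: qq
  position 20–21: qq
  position 21–22: qq
  position 27–28: qq
  position 30–31: qq
  position 33–34: qq
  position 34–35: qq
  position 37–38: qq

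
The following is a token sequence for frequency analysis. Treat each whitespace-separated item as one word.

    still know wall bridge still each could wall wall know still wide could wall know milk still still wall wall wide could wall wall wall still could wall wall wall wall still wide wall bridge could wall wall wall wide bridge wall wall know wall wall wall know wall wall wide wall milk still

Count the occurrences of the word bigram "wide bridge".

1

Scanning the 53 overlapping bigram windows for "wide bridge":
  position 40–41: wide bridge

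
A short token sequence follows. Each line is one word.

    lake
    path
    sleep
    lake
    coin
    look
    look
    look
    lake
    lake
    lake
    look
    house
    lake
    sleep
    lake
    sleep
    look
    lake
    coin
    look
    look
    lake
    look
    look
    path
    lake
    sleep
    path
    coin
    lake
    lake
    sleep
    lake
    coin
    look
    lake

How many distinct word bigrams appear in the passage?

37 tokens → 36 bigram windows in total.
Repeated bigrams (each contributes count−1 duplicates):
  lake sleep: 4
  look lake: 4
  look look: 4
  coin look: 3
  lake coin: 3
  lake lake: 3
  sleep lake: 3
  lake look: 2
18 duplicate windows → 36 − 18 = 18 distinct.

18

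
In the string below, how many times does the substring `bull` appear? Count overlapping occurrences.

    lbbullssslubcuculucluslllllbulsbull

Sliding a length-4 window over the 35 characters (32 positions):
  position 3–6: bull
  position 32–35: bull

2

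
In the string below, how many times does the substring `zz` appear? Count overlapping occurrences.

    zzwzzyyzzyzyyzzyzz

5

Sliding a length-2 window over the 18 characters (17 positions):
  position 1–2: zz
  position 4–5: zz
  position 8–9: zz
  position 14–15: zz
  position 17–18: zz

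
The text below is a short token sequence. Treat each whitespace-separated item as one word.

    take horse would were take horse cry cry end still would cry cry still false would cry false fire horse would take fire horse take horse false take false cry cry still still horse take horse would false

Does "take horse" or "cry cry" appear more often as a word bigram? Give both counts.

"take horse": 4 occurrences
"cry cry": 3 occurrences

"take horse" (4 vs 3)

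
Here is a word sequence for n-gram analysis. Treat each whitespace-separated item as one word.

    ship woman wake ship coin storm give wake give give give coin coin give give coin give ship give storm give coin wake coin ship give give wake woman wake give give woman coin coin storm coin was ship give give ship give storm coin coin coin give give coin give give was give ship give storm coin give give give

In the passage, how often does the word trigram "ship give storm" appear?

Scanning the 59 overlapping trigram windows for "ship give storm":
  position 18–20: ship give storm
  position 42–44: ship give storm
  position 55–57: ship give storm

3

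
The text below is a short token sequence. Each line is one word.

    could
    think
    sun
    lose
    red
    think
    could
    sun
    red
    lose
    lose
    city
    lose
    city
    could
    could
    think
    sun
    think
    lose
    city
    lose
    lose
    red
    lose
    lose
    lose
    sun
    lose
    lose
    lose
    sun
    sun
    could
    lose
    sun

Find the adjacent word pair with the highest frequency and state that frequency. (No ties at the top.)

Bigram frequencies (highest first):
  lose lose: 6
  lose city: 3
  lose sun: 3
  could think: 2
  think sun: 2
  sun lose: 2
  … (14 more, each ≤ 2)

"lose lose", 6 times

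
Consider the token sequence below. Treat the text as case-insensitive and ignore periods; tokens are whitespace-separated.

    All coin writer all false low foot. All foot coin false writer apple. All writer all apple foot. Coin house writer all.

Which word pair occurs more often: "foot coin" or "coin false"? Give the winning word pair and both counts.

"foot coin": 2 occurrences
"coin false": 1 occurrence

"foot coin" (2 vs 1)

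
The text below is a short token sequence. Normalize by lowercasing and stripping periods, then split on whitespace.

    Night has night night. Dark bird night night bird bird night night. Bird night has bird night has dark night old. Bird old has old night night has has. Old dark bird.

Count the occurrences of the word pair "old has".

1

Scanning the 31 overlapping bigram windows for "old has":
  position 23–24: old has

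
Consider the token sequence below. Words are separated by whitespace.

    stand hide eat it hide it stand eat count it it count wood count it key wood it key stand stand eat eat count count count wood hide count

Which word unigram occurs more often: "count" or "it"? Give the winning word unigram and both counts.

"count" (7 vs 6)

"count": 7 occurrences
"it": 6 occurrences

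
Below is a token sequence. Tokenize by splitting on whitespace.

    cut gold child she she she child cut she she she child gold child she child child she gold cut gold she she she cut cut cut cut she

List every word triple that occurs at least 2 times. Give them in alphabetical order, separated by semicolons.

Trigram counts meeting the condition (at least 2 times):
  cut cut cut: 2
  gold child she: 2
  she she child: 2
  she she she: 3

cut cut cut; gold child she; she she child; she she she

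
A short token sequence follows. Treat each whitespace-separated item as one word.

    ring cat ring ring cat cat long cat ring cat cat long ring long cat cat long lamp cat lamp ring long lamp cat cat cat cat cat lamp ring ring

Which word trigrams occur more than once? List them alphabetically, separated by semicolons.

Trigram counts meeting the condition (more than once):
  cat cat cat: 3
  cat cat long: 3
  cat lamp ring: 2
  long lamp cat: 2
  ring cat cat: 2

cat cat cat; cat cat long; cat lamp ring; long lamp cat; ring cat cat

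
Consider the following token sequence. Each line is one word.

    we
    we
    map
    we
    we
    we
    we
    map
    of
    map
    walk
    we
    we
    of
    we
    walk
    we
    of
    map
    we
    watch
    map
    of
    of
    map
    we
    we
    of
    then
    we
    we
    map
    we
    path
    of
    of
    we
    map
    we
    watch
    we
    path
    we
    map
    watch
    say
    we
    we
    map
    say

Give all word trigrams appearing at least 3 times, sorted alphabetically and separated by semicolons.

we map we; we we map

Trigram counts meeting the condition (at least 3 times):
  we map we: 3
  we we map: 4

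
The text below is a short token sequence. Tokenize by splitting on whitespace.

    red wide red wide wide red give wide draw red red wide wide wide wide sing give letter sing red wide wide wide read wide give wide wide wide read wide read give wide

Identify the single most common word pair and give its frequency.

Bigram frequencies (highest first):
  wide wide: 8
  red wide: 4
  give wide: 3
  wide read: 3
  wide red: 2
  read wide: 2
  … (11 more, each ≤ 1)

"wide wide", 8 times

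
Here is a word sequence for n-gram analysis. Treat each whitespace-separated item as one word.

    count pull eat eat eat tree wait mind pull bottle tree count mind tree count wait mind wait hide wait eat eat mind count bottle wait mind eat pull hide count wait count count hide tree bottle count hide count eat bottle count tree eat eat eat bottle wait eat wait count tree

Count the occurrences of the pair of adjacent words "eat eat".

5

Scanning the 52 overlapping bigram windows for "eat eat":
  position 3–4: eat eat
  position 4–5: eat eat
  position 21–22: eat eat
  position 45–46: eat eat
  position 46–47: eat eat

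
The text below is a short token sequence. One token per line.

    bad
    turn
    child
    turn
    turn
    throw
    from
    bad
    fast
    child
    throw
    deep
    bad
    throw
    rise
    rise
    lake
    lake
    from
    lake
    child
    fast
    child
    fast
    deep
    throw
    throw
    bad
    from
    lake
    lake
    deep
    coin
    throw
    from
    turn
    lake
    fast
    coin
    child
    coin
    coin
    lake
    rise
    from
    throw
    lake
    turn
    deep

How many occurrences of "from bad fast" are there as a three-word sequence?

Scanning the 47 overlapping trigram windows for "from bad fast":
  position 7–9: from bad fast

1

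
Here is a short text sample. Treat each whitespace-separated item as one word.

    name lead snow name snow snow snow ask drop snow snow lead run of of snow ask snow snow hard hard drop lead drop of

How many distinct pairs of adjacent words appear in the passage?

25 tokens → 24 bigram windows in total.
Repeated bigrams (each contributes count−1 duplicates):
  snow snow: 4
  snow ask: 2
4 duplicate windows → 24 − 4 = 20 distinct.

20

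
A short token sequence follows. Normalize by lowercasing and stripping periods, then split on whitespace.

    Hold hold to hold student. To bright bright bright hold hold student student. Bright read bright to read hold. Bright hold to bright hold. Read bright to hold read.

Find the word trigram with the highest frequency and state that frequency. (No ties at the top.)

"read bright to", 2 times

Trigram frequencies (highest first):
  read bright to: 2
  hold hold to: 1
  hold to hold: 1
  to hold student: 1
  hold student to: 1
  student to bright: 1
  … (20 more, each ≤ 1)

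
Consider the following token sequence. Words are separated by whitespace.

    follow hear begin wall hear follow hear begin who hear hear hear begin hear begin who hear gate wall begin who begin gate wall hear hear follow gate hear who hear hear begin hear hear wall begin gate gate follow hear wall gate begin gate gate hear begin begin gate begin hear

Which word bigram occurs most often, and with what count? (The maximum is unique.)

Bigram frequencies (highest first):
  hear begin: 6
  hear hear: 5
  begin gate: 4
  follow hear: 3
  begin who: 3
  who hear: 3
  … (17 more, each ≤ 3)

"hear begin", 6 times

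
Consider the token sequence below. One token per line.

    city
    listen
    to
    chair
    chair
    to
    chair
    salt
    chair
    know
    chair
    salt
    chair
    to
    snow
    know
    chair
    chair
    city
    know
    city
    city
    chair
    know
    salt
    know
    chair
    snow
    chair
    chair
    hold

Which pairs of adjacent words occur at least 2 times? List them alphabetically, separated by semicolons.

Bigram counts meeting the condition (at least 2 times):
  chair chair: 3
  chair know: 2
  chair salt: 2
  chair to: 2
  know chair: 3
  salt chair: 2
  to chair: 2

chair chair; chair know; chair salt; chair to; know chair; salt chair; to chair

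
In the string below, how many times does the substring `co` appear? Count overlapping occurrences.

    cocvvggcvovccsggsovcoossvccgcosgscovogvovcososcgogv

5

Sliding a length-2 window over the 51 characters (50 positions):
  position 1–2: co
  position 20–21: co
  position 29–30: co
  position 34–35: co
  position 42–43: co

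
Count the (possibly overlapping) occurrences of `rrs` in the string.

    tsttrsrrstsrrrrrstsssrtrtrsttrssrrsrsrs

Sliding a length-3 window over the 39 characters (37 positions):
  position 7–9: rrs
  position 15–17: rrs
  position 33–35: rrs

3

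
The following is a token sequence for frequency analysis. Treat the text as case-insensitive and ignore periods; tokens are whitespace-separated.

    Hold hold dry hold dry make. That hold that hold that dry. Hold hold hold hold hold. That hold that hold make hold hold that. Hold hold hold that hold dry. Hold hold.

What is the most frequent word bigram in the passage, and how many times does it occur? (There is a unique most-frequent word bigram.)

Bigram frequencies (highest first):
  hold hold: 9
  that hold: 6
  hold that: 6
  hold dry: 3
  dry hold: 3
  dry make: 1
  … (4 more, each ≤ 1)

"hold hold", 9 times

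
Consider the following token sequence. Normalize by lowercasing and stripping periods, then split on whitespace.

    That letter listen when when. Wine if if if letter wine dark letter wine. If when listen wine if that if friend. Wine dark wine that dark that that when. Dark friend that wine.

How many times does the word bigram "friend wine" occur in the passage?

Scanning the 33 overlapping bigram windows for "friend wine":
  position 22–23: friend wine

1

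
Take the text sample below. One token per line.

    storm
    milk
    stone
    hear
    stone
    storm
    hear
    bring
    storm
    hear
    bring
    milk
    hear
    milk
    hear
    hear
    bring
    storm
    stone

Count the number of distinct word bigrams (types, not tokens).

13

19 tokens → 18 bigram windows in total.
Repeated bigrams (each contributes count−1 duplicates):
  hear bring: 3
  bring storm: 2
  milk hear: 2
  storm hear: 2
5 duplicate windows → 18 − 5 = 13 distinct.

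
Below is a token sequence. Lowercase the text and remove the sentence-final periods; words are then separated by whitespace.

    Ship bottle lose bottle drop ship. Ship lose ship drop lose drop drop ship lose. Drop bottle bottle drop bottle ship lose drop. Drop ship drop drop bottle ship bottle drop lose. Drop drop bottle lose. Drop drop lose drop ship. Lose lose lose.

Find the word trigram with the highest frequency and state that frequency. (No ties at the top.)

"lose drop drop", 4 times

Trigram frequencies (highest first):
  lose drop drop: 4
  drop lose drop: 3
  drop drop ship: 2
  drop ship lose: 2
  ship lose drop: 2
  drop bottle ship: 2
  … (26 more, each ≤ 2)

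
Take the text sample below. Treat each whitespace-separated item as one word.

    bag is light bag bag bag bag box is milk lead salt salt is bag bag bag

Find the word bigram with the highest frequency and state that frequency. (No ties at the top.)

"bag bag", 5 times

Bigram frequencies (highest first):
  bag bag: 5
  bag is: 1
  is light: 1
  light bag: 1
  bag box: 1
  box is: 1
  … (6 more, each ≤ 1)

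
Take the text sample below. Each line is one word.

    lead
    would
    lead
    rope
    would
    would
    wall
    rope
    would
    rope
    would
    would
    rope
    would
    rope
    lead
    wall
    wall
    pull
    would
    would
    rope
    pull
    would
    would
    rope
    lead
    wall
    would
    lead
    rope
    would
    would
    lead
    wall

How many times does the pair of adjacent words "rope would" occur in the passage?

Scanning the 34 overlapping bigram windows for "rope would":
  position 4–5: rope would
  position 8–9: rope would
  position 10–11: rope would
  position 13–14: rope would
  position 31–32: rope would

5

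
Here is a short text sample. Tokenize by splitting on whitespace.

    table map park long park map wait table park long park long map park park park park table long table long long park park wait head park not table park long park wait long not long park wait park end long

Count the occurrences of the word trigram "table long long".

Scanning the 39 overlapping trigram windows for "table long long":
  position 20–22: table long long

1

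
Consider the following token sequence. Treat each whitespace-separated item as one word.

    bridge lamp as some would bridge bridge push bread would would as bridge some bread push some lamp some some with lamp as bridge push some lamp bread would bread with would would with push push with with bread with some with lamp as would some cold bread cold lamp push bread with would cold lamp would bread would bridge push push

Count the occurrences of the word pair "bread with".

Scanning the 61 overlapping bigram windows for "bread with":
  position 30–31: bread with
  position 39–40: bread with
  position 52–53: bread with

3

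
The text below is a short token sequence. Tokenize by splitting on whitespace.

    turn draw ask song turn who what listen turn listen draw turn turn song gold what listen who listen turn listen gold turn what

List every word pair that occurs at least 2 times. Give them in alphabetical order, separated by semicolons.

listen turn; turn listen; what listen

Bigram counts meeting the condition (at least 2 times):
  listen turn: 2
  turn listen: 2
  what listen: 2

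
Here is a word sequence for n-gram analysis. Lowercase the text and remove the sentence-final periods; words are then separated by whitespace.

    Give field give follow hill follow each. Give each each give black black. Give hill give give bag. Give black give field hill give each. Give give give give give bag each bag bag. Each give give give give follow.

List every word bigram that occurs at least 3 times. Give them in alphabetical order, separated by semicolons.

each give; give give

Bigram counts meeting the condition (at least 3 times):
  each give: 4
  give give: 8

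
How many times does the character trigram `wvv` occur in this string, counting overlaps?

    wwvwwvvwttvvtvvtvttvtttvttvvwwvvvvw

Sliding a length-3 window over the 35 characters (33 positions):
  position 5–7: wvv
  position 30–32: wvv

2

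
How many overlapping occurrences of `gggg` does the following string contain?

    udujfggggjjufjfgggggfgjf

Sliding a length-4 window over the 24 characters (21 positions):
  position 6–9: gggg
  position 16–19: gggg
  position 17–20: gggg

3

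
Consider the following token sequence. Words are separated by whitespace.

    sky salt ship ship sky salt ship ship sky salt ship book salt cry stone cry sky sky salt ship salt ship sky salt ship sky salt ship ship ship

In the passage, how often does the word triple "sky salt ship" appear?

Scanning the 28 overlapping trigram windows for "sky salt ship":
  position 1–3: sky salt ship
  position 5–7: sky salt ship
  position 9–11: sky salt ship
  position 18–20: sky salt ship
  position 23–25: sky salt ship
  position 26–28: sky salt ship

6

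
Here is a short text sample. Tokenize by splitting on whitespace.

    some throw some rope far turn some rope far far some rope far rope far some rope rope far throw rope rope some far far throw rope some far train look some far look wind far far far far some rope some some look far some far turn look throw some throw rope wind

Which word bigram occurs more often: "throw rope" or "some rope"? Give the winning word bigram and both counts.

"some rope" (5 vs 3)

"throw rope": 3 occurrences
"some rope": 5 occurrences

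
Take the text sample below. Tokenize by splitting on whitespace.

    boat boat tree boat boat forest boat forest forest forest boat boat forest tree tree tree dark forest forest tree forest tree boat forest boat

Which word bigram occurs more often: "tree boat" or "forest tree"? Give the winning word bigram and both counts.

"tree boat": 2 occurrences
"forest tree": 3 occurrences

"forest tree" (3 vs 2)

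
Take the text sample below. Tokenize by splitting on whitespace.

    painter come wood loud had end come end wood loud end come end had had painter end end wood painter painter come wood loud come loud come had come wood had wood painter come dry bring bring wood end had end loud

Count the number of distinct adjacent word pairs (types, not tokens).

42 tokens → 41 bigram windows in total.
Repeated bigrams (each contributes count−1 duplicates):
  come wood: 3
  painter come: 3
  wood loud: 3
  come end: 2
  end come: 2
  end had: 2
  end wood: 2
  had end: 2
  … (2 more repeated)
13 duplicate windows → 41 − 13 = 28 distinct.

28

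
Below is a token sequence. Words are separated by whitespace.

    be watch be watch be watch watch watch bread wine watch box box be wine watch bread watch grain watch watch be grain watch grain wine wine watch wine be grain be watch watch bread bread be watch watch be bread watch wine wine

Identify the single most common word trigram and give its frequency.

"be watch watch", 3 times

Trigram frequencies (highest first):
  be watch watch: 3
  be watch be: 2
  watch be watch: 2
  watch watch bread: 2
  watch watch be: 2
  watch watch watch: 1
  … (30 more, each ≤ 1)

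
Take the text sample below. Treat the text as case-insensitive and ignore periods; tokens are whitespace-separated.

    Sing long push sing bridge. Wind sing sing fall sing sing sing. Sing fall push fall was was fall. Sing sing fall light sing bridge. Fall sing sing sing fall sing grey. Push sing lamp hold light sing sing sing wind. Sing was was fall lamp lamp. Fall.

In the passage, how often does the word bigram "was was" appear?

Scanning the 47 overlapping bigram windows for "was was":
  position 17–18: was was
  position 43–44: was was

2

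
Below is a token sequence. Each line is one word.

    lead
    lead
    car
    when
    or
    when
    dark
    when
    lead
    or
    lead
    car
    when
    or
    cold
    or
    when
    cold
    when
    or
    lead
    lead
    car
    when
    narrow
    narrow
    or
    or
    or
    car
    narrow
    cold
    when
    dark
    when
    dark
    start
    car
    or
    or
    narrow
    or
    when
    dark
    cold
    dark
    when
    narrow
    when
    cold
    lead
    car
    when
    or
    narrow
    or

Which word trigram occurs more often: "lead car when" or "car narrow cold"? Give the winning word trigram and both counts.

"lead car when" (4 vs 1)

"lead car when": 4 occurrences
"car narrow cold": 1 occurrence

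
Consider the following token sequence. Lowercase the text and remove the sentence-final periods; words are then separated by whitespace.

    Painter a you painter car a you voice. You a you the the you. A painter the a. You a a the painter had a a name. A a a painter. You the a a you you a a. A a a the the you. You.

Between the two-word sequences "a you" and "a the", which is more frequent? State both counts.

"a you" (5 vs 2)

"a you": 5 occurrences
"a the": 2 occurrences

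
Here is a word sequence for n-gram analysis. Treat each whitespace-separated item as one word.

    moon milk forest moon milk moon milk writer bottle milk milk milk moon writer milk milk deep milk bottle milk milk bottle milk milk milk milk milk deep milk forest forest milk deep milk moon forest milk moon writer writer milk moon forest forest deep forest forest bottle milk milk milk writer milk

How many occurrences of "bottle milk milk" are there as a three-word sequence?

4

Scanning the 51 overlapping trigram windows for "bottle milk milk":
  position 9–11: bottle milk milk
  position 19–21: bottle milk milk
  position 22–24: bottle milk milk
  position 48–50: bottle milk milk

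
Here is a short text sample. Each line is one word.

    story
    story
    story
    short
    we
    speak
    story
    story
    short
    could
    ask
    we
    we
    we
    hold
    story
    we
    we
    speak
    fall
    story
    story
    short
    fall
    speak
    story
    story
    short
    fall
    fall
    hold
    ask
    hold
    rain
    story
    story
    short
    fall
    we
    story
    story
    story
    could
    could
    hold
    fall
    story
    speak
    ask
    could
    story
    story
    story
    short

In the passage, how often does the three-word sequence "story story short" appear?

6

Scanning the 52 overlapping trigram windows for "story story short":
  position 2–4: story story short
  position 7–9: story story short
  position 21–23: story story short
  position 26–28: story story short
  position 35–37: story story short
  position 52–54: story story short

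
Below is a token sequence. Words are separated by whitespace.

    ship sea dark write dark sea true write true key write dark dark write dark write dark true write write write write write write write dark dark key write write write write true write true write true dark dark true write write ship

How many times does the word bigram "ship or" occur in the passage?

Scanning the 42 overlapping bigram windows for "ship or":
  (none found)

0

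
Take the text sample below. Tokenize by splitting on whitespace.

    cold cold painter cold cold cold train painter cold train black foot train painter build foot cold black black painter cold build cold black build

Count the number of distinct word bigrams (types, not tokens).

17

25 tokens → 24 bigram windows in total.
Repeated bigrams (each contributes count−1 duplicates):
  cold cold: 3
  painter cold: 3
  cold black: 2
  cold train: 2
  train painter: 2
7 duplicate windows → 24 − 7 = 17 distinct.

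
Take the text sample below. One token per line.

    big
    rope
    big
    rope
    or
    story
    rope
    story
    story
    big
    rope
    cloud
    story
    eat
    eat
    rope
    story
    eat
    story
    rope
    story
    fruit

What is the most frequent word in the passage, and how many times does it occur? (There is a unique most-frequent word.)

Unigram frequencies (highest first):
  story: 7
  rope: 6
  big: 3
  eat: 3
  or: 1
  cloud: 1
  … (1 more, each ≤ 1)

"story", 7 times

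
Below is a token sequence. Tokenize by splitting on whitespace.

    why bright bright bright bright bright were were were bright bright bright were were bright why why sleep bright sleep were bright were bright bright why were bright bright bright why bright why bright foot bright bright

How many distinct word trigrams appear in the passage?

24

37 tokens → 35 trigram windows in total.
Repeated trigrams (each contributes count−1 duplicates):
  bright bright bright: 5
  were bright bright: 3
  bright bright were: 2
  bright bright why: 2
  bright were were: 2
  bright why bright: 2
  were were bright: 2
11 duplicate windows → 35 − 11 = 24 distinct.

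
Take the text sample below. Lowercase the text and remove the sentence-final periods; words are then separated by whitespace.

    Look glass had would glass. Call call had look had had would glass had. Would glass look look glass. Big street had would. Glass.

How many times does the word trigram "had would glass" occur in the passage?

Scanning the 22 overlapping trigram windows for "had would glass":
  position 3–5: had would glass
  position 11–13: had would glass
  position 14–16: had would glass
  position 22–24: had would glass

4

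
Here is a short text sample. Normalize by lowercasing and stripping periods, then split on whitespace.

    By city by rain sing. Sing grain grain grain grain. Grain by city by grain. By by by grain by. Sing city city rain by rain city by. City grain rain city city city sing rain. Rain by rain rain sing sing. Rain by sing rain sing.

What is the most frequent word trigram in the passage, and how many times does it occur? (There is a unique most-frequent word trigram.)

"grain grain grain", 3 times

Trigram frequencies (highest first):
  grain grain grain: 3
  by city by: 2
  rain sing sing: 2
  by grain by: 2
  rain by rain: 2
  city by rain: 1
  … (33 more, each ≤ 1)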